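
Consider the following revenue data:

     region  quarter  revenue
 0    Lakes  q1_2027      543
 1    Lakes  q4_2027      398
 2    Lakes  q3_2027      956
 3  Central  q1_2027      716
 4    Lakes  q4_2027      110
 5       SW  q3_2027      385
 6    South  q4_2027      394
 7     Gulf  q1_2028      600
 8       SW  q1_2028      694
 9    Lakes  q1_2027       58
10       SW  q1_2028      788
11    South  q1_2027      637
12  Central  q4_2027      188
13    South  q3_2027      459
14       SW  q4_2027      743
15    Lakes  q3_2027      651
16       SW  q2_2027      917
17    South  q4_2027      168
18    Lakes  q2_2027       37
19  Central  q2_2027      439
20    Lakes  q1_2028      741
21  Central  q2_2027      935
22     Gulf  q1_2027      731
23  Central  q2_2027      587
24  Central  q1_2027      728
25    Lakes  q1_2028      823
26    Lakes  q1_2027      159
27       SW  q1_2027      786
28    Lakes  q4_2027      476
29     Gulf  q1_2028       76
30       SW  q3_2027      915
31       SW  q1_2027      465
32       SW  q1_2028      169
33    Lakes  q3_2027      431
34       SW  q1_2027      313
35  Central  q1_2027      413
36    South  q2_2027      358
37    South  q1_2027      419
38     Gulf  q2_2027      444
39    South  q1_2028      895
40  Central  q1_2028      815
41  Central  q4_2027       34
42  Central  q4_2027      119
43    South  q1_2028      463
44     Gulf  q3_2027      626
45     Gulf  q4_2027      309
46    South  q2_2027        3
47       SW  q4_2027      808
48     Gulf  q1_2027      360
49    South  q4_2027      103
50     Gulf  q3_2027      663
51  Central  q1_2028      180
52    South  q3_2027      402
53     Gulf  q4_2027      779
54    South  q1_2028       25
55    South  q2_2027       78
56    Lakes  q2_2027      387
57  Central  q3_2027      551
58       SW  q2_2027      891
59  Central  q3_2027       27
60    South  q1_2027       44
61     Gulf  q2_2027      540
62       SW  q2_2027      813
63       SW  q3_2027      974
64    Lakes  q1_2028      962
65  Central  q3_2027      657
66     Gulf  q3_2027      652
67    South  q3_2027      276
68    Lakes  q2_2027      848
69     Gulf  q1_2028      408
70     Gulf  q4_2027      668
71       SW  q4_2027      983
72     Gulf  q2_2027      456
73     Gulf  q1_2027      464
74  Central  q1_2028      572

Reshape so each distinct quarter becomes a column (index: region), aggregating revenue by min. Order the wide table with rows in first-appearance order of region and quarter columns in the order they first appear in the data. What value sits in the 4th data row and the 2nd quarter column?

103

With rows in first-appearance order of region, row 4 is region=South. quarter columns in first-appearance order: q1_2027, q4_2027, q3_2027, q1_2028, q2_2027; column 2 is q4_2027.
Long rows with region=South, quarter=q4_2027: min(394, 168, 103) = 103.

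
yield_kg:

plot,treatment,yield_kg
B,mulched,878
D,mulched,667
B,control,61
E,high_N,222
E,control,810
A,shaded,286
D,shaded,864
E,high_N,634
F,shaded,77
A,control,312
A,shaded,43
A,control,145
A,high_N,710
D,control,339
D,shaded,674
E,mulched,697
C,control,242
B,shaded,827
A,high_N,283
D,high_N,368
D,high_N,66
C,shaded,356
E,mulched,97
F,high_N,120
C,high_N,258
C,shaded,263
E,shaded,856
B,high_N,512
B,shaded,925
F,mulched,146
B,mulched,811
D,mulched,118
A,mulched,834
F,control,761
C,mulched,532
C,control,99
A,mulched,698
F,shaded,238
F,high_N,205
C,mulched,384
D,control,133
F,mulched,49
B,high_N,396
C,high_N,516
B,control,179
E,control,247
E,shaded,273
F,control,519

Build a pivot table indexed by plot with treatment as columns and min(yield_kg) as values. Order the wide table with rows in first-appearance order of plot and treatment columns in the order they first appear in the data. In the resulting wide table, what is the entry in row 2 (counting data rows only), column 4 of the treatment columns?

674

With rows in first-appearance order of plot, row 2 is plot=D. treatment columns in first-appearance order: mulched, control, high_N, shaded; column 4 is shaded.
Long rows with plot=D, treatment=shaded: min(864, 674) = 674.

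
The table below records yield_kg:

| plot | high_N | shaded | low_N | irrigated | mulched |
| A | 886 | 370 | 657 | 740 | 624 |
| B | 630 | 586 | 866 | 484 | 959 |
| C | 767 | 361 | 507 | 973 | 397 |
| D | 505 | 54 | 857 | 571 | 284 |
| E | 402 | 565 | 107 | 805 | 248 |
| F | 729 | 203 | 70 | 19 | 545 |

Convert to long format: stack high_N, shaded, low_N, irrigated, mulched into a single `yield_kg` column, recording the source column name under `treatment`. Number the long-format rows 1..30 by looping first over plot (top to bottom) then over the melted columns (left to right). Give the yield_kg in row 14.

30 rows total (6 × 5). Row 14: index ⌊(14-1)/5⌋ = 2 into plot → C; (14-1) mod 5 = 3 into the melted columns → irrigated.
So row 14 is (C, irrigated, 973); yield_kg = 973.

973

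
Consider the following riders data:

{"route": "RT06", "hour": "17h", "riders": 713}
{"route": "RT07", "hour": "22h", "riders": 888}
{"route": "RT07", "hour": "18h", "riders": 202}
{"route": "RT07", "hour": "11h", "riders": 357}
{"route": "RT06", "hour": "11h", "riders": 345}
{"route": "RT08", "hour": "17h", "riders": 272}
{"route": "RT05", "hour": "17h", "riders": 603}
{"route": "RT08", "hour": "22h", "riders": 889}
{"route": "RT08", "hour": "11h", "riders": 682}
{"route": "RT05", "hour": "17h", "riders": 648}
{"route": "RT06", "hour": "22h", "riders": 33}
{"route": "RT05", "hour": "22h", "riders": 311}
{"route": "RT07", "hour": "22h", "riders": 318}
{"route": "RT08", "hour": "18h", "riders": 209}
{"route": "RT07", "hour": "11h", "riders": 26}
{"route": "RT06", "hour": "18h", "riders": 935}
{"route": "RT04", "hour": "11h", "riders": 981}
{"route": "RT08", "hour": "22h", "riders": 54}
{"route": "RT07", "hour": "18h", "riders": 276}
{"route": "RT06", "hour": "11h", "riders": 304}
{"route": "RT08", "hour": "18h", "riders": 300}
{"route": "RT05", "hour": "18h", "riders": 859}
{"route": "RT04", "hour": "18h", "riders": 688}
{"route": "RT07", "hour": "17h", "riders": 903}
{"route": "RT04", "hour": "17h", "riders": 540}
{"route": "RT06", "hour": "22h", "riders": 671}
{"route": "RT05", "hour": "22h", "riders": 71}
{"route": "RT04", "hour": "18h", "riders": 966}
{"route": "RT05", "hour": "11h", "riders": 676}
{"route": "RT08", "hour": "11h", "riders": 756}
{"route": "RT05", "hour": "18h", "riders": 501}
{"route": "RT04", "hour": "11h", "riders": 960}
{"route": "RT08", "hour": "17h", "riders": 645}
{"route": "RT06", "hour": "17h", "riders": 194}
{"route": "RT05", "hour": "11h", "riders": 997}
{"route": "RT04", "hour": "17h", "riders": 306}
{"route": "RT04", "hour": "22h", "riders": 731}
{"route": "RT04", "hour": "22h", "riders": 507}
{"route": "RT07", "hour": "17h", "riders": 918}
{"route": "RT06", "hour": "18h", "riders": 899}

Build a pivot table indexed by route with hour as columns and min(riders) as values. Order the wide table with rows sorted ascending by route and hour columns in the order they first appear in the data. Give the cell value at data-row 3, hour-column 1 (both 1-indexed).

With rows sorted ascending by route, row 3 is route=RT06. hour columns in first-appearance order: 17h, 22h, 18h, 11h; column 1 is 17h.
Long rows with route=RT06, hour=17h: min(713, 194) = 194.

194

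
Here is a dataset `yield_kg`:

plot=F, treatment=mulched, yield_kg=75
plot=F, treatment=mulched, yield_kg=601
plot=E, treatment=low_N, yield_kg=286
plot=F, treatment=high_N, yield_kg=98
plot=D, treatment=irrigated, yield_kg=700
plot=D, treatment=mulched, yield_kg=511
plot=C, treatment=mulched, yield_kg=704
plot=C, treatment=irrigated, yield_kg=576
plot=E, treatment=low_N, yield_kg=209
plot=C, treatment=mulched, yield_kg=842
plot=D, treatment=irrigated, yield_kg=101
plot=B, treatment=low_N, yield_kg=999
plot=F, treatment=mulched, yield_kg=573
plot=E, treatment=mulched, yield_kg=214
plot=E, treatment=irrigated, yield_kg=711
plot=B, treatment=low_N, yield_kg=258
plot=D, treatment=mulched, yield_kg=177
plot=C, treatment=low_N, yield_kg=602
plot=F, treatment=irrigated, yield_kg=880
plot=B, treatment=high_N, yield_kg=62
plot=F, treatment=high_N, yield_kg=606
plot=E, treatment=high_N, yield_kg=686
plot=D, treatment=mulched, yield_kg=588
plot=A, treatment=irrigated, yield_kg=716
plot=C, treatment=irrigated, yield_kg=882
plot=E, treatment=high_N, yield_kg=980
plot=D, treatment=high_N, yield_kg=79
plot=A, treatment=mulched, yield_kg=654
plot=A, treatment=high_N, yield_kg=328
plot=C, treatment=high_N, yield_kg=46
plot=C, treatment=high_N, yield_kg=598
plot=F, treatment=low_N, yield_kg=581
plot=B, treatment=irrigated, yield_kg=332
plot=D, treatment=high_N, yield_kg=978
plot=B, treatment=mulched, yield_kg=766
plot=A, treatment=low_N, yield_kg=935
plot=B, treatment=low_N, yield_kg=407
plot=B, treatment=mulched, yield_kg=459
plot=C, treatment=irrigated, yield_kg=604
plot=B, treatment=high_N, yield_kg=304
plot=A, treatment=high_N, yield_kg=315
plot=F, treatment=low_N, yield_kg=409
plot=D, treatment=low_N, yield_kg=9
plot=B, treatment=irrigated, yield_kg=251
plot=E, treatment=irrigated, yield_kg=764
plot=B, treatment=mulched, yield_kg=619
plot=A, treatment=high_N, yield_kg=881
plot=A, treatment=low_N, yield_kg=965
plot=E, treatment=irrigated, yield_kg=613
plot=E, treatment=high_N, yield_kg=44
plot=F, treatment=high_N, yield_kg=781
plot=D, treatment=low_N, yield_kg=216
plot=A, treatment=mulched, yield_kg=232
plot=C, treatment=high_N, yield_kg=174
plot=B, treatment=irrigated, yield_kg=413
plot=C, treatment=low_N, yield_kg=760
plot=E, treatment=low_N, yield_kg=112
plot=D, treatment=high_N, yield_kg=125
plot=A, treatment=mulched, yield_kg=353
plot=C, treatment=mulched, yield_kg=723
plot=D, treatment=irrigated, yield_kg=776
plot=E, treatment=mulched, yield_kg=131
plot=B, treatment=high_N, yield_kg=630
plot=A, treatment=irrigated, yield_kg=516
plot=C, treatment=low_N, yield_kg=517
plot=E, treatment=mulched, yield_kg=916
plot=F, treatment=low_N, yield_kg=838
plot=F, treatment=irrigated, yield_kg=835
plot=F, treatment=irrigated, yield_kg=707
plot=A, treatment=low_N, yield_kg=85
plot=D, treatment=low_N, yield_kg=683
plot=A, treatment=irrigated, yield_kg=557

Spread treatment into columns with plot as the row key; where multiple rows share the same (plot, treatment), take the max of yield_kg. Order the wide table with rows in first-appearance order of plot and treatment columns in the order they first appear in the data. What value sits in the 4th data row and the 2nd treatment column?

760

With rows in first-appearance order of plot, row 4 is plot=C. treatment columns in first-appearance order: mulched, low_N, high_N, irrigated; column 2 is low_N.
Long rows with plot=C, treatment=low_N: max(602, 760, 517) = 760.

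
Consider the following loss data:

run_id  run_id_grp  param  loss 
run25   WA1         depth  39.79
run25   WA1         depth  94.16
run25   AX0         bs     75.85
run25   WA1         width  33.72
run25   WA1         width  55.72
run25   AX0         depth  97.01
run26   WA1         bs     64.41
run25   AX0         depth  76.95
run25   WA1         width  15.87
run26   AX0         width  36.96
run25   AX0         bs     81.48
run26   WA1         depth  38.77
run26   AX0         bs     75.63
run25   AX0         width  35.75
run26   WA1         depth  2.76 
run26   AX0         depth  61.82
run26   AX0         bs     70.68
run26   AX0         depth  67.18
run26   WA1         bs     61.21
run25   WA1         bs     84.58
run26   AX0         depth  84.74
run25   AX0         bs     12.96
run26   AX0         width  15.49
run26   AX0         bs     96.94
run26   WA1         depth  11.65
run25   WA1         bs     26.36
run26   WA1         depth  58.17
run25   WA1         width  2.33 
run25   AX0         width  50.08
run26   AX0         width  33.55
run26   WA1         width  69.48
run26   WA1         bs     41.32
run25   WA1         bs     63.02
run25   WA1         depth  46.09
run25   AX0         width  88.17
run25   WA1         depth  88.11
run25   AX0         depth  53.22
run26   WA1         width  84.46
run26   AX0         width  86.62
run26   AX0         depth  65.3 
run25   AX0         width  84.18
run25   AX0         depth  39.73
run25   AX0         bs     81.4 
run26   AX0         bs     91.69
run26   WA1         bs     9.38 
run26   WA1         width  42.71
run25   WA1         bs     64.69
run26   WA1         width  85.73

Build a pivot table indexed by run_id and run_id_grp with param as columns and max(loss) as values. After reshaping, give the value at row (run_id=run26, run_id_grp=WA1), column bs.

64.41

Rows with run_id=run26, run_id_grp=WA1 and param=bs: loss values are 64.41, 61.21, 41.32, 9.38.
max(64.41, 61.21, 41.32, 9.38) = 64.41.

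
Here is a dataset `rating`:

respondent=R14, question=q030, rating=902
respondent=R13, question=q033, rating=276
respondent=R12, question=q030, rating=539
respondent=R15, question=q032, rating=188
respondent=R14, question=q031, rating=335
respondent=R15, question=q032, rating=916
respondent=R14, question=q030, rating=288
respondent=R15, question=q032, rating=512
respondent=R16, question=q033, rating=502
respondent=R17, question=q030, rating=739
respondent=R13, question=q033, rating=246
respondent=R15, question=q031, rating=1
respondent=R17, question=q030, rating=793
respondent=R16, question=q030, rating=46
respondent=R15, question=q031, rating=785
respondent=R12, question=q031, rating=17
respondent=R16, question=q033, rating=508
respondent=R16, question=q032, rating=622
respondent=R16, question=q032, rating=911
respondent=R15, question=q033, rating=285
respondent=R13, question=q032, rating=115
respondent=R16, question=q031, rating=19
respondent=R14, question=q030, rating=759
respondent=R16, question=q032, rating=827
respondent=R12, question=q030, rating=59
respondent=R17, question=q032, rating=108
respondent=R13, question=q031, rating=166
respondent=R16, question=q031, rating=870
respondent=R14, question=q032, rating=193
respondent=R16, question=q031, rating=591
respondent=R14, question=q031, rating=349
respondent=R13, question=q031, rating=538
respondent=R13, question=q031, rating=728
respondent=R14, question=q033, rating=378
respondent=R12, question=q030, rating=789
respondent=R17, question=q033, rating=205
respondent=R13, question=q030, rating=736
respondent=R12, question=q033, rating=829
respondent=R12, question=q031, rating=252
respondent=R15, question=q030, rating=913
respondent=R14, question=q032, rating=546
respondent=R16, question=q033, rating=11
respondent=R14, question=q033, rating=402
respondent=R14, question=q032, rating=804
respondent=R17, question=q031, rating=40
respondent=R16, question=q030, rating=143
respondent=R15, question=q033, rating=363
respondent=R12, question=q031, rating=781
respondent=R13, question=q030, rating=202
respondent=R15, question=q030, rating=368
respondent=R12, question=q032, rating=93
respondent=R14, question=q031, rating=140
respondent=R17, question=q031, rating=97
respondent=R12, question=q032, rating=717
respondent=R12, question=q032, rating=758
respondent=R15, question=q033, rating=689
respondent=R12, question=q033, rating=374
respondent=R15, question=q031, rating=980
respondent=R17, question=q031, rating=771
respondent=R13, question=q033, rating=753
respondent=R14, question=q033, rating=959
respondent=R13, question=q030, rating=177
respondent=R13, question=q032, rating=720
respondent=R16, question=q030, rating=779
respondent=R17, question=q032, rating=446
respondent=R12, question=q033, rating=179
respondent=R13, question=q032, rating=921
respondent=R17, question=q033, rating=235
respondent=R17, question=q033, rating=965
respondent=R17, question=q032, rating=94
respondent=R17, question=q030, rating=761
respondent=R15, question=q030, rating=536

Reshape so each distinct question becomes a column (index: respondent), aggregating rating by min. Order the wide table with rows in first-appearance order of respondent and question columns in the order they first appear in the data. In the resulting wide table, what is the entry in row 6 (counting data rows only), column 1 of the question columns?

739

With rows in first-appearance order of respondent, row 6 is respondent=R17. question columns in first-appearance order: q030, q033, q032, q031; column 1 is q030.
Long rows with respondent=R17, question=q030: min(739, 793, 761) = 739.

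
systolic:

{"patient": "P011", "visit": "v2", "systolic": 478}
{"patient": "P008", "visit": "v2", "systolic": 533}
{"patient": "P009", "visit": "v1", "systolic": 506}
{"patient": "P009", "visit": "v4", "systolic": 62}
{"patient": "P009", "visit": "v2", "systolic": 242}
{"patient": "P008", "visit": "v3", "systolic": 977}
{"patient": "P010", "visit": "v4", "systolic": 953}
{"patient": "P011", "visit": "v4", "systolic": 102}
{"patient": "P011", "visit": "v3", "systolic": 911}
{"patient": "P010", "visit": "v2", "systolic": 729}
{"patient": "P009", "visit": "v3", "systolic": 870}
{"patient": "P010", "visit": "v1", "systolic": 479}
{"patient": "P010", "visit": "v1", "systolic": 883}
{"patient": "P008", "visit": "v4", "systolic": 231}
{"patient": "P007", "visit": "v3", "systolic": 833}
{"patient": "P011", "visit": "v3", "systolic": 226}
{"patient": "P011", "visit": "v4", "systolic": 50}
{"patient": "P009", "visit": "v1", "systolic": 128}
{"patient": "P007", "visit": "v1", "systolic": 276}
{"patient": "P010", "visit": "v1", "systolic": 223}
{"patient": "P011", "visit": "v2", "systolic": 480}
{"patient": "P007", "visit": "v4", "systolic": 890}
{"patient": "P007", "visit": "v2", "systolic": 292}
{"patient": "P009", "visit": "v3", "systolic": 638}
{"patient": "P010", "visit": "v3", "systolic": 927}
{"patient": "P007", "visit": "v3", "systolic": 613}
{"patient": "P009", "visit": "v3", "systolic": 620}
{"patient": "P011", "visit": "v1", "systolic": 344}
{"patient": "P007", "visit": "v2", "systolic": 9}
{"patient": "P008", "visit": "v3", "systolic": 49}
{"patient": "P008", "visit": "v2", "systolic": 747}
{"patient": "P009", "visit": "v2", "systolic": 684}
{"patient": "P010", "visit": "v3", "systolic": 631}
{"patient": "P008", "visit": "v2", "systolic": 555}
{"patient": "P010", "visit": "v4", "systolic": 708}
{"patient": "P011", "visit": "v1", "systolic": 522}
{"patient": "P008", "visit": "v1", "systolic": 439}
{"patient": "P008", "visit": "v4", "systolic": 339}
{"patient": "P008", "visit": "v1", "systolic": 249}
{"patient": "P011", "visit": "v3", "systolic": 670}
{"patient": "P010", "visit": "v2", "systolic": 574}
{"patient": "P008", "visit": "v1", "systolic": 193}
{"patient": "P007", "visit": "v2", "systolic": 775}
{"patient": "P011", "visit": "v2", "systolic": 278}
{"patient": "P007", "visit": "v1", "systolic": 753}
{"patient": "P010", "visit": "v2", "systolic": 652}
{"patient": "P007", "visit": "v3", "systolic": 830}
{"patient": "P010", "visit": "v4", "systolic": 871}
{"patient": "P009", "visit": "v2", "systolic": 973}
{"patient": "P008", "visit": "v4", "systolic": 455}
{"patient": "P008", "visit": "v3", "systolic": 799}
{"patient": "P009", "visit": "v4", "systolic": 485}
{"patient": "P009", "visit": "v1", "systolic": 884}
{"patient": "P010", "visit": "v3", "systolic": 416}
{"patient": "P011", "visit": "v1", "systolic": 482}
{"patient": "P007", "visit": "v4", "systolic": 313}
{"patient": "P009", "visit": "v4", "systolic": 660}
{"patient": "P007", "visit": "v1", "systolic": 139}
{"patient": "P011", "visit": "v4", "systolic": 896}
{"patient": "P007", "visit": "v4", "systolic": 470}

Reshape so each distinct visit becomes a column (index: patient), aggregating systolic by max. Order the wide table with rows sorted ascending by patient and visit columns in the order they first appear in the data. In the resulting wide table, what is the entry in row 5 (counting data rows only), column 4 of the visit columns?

With rows sorted ascending by patient, row 5 is patient=P011. visit columns in first-appearance order: v2, v1, v4, v3; column 4 is v3.
Long rows with patient=P011, visit=v3: max(911, 226, 670) = 911.

911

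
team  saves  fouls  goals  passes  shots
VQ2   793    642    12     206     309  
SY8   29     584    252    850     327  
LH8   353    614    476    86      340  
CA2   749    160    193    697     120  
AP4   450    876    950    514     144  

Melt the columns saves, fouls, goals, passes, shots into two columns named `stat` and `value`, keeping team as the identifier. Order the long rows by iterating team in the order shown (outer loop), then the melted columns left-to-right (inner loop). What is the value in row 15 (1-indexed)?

340

25 rows total (5 × 5). Row 15: index ⌊(15-1)/5⌋ = 2 into team → LH8; (15-1) mod 5 = 4 into the melted columns → shots.
So row 15 is (LH8, shots, 340); value = 340.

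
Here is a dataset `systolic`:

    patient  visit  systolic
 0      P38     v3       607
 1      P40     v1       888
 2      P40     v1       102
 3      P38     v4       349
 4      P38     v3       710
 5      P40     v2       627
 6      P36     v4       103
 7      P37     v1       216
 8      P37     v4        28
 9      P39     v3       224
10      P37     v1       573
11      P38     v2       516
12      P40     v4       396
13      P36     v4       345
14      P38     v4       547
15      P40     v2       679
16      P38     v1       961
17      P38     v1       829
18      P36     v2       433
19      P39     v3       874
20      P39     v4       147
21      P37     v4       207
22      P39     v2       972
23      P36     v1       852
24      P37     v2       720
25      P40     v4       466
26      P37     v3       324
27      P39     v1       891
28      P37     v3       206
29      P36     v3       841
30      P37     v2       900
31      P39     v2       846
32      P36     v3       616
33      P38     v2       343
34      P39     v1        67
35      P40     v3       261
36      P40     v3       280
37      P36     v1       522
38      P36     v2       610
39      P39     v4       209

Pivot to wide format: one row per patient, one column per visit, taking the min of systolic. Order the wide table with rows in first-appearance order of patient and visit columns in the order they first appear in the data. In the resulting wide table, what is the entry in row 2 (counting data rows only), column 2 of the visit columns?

102

With rows in first-appearance order of patient, row 2 is patient=P40. visit columns in first-appearance order: v3, v1, v4, v2; column 2 is v1.
Long rows with patient=P40, visit=v1: min(888, 102) = 102.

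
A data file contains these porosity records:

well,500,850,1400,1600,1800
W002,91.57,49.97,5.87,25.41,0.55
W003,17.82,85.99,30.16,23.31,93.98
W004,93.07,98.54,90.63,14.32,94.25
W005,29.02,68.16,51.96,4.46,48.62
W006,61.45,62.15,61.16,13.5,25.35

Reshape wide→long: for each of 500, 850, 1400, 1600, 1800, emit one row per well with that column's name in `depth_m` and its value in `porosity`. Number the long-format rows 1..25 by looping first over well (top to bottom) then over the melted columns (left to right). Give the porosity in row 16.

29.02

25 rows total (5 × 5). Row 16: index ⌊(16-1)/5⌋ = 3 into well → W005; (16-1) mod 5 = 0 into the melted columns → 500.
So row 16 is (W005, 500, 29.02); porosity = 29.02.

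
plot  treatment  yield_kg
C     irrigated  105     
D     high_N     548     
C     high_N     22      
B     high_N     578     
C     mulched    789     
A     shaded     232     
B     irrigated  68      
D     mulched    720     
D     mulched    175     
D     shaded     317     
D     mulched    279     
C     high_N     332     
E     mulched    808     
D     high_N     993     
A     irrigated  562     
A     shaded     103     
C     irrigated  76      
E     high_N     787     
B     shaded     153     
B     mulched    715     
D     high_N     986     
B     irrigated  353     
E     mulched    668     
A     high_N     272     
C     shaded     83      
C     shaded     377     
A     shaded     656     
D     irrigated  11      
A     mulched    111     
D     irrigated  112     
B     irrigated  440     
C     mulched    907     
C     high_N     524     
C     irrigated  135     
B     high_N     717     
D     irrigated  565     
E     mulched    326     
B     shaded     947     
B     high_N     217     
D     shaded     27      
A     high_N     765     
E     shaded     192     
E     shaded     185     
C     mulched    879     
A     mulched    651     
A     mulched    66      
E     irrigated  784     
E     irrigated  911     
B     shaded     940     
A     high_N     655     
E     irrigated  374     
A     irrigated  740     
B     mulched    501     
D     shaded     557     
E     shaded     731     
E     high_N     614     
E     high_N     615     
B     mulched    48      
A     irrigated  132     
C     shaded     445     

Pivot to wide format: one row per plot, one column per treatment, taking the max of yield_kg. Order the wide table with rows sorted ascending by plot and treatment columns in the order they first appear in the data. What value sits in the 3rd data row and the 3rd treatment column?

With rows sorted ascending by plot, row 3 is plot=C. treatment columns in first-appearance order: irrigated, high_N, mulched, shaded; column 3 is mulched.
Long rows with plot=C, treatment=mulched: max(789, 907, 879) = 907.

907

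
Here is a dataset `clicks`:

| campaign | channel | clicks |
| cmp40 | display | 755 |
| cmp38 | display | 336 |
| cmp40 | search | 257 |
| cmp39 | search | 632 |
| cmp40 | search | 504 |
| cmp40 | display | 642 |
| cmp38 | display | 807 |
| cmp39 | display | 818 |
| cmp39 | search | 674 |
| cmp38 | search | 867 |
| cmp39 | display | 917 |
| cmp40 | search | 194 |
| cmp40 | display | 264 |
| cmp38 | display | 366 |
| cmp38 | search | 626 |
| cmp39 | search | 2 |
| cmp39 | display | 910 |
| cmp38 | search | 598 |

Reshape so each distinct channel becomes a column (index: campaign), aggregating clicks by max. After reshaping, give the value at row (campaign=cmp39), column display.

917

Rows with campaign=cmp39 and channel=display: clicks values are 818, 917, 910.
max(818, 917, 910) = 917.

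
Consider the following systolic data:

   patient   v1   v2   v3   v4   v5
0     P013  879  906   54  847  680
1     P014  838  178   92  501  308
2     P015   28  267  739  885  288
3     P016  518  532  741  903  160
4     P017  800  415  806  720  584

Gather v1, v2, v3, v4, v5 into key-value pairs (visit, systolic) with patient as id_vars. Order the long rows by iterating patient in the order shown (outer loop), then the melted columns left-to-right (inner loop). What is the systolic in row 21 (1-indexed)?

800

25 rows total (5 × 5). Row 21: index ⌊(21-1)/5⌋ = 4 into patient → P017; (21-1) mod 5 = 0 into the melted columns → v1.
So row 21 is (P017, v1, 800); systolic = 800.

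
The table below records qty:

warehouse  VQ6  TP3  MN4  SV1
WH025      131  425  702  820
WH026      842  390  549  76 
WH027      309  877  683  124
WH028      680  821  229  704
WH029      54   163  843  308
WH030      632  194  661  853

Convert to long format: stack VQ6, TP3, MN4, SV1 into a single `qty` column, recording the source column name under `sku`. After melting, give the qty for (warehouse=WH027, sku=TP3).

Unpivoting turns each (warehouse, wide-column) pair into one long row.
The wide cell at row WH027, column TP3 holds 877, so the long row (WH027, TP3) has qty=877.

877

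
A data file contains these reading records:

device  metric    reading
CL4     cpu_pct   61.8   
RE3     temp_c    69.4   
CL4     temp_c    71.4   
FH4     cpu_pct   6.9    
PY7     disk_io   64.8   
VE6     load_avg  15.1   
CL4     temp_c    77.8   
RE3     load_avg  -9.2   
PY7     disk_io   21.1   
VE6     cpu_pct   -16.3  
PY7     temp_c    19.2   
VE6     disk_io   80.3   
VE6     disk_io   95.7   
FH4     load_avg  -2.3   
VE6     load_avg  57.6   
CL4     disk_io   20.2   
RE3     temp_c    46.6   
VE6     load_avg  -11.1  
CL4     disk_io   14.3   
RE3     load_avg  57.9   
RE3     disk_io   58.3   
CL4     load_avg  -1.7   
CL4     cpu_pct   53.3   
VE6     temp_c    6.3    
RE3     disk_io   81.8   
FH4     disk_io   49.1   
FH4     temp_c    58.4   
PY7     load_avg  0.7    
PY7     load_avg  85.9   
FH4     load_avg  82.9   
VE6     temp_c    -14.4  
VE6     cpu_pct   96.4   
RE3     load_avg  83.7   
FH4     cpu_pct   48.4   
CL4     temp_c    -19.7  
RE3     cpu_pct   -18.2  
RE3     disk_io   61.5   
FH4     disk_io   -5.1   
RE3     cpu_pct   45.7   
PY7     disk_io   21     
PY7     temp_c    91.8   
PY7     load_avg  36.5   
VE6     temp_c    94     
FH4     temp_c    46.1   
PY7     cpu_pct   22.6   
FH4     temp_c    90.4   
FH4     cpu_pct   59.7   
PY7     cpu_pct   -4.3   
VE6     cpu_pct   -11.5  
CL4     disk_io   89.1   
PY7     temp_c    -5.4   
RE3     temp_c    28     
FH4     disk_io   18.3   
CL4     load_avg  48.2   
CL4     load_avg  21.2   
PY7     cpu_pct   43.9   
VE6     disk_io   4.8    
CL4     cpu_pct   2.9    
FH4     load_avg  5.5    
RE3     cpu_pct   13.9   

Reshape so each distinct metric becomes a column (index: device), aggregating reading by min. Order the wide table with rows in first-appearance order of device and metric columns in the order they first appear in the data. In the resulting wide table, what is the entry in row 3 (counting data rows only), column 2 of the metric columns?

46.1

With rows in first-appearance order of device, row 3 is device=FH4. metric columns in first-appearance order: cpu_pct, temp_c, disk_io, load_avg; column 2 is temp_c.
Long rows with device=FH4, metric=temp_c: min(58.4, 46.1, 90.4) = 46.1.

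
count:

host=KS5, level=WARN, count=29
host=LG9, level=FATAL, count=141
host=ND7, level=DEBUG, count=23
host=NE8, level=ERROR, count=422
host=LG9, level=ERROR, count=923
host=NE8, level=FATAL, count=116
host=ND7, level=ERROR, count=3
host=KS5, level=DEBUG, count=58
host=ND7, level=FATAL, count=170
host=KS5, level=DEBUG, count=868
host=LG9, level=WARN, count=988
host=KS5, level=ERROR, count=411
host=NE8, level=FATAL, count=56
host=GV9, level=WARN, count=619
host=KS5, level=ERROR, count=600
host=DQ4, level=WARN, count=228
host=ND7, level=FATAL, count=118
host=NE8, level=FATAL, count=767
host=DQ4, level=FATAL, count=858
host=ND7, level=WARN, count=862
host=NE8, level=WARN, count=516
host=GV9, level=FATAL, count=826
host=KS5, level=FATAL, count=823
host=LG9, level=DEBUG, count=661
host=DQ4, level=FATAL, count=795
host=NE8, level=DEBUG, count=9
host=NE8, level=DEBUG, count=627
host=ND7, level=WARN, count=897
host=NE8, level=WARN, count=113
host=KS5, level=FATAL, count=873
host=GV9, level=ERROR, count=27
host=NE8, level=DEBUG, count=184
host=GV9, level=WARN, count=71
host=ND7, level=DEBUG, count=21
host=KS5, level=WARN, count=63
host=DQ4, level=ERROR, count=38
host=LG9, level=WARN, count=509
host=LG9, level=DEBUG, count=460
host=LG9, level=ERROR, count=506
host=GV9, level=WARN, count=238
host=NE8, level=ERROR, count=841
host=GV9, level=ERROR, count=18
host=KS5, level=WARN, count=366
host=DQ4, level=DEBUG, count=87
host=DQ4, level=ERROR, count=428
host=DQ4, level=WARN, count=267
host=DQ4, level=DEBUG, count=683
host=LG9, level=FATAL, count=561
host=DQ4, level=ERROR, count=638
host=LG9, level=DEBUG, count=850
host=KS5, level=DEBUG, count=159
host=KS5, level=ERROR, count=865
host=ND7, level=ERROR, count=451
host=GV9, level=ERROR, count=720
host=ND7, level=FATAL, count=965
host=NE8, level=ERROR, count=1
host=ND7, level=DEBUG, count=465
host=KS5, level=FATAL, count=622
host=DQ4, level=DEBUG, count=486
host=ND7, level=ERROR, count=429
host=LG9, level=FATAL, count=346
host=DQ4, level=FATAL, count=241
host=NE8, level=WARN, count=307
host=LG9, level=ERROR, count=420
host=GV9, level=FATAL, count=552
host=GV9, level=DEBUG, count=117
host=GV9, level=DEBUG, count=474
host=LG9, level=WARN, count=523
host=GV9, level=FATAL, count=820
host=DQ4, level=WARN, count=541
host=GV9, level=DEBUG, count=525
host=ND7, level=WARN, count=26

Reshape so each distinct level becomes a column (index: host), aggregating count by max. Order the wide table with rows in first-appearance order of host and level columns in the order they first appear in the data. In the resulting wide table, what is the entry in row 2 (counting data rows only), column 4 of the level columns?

With rows in first-appearance order of host, row 2 is host=LG9. level columns in first-appearance order: WARN, FATAL, DEBUG, ERROR; column 4 is ERROR.
Long rows with host=LG9, level=ERROR: max(923, 506, 420) = 923.

923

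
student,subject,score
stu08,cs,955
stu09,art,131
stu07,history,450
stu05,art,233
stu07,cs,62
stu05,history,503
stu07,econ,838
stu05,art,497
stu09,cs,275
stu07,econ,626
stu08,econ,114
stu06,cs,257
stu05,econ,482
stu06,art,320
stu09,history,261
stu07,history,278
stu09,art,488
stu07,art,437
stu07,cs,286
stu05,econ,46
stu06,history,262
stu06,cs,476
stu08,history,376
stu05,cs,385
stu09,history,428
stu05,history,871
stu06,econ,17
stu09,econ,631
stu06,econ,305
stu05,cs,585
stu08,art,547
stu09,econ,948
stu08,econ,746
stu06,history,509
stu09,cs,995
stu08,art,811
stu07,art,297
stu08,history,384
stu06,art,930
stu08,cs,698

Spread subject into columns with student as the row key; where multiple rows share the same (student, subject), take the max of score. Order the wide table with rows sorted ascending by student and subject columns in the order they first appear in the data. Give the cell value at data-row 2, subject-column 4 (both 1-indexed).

305

With rows sorted ascending by student, row 2 is student=stu06. subject columns in first-appearance order: cs, art, history, econ; column 4 is econ.
Long rows with student=stu06, subject=econ: max(17, 305) = 305.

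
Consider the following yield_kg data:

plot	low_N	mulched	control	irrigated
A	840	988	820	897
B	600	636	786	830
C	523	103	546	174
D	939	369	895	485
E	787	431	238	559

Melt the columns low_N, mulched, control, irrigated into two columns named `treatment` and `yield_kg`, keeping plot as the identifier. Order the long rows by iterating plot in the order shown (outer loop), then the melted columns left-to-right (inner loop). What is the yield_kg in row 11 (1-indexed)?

20 rows total (5 × 4). Row 11: index ⌊(11-1)/4⌋ = 2 into plot → C; (11-1) mod 4 = 2 into the melted columns → control.
So row 11 is (C, control, 546); yield_kg = 546.

546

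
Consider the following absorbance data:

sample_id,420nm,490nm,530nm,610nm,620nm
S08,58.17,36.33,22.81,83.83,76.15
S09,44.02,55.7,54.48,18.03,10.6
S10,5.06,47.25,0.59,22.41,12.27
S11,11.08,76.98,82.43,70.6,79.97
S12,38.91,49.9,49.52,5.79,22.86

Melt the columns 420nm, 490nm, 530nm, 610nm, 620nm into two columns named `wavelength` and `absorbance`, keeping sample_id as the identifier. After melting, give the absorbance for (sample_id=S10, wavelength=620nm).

12.27

Unpivoting turns each (sample_id, wide-column) pair into one long row.
The wide cell at row S10, column 620nm holds 12.27, so the long row (S10, 620nm) has absorbance=12.27.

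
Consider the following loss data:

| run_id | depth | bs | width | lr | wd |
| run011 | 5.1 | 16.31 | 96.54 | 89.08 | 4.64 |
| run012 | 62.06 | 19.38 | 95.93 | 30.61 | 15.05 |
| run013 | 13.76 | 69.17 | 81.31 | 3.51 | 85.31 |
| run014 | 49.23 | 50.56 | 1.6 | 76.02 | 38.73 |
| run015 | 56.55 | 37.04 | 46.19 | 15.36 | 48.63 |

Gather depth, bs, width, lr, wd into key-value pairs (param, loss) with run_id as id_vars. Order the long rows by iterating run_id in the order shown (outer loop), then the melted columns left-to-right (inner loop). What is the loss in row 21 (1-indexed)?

25 rows total (5 × 5). Row 21: index ⌊(21-1)/5⌋ = 4 into run_id → run015; (21-1) mod 5 = 0 into the melted columns → depth.
So row 21 is (run015, depth, 56.55); loss = 56.55.

56.55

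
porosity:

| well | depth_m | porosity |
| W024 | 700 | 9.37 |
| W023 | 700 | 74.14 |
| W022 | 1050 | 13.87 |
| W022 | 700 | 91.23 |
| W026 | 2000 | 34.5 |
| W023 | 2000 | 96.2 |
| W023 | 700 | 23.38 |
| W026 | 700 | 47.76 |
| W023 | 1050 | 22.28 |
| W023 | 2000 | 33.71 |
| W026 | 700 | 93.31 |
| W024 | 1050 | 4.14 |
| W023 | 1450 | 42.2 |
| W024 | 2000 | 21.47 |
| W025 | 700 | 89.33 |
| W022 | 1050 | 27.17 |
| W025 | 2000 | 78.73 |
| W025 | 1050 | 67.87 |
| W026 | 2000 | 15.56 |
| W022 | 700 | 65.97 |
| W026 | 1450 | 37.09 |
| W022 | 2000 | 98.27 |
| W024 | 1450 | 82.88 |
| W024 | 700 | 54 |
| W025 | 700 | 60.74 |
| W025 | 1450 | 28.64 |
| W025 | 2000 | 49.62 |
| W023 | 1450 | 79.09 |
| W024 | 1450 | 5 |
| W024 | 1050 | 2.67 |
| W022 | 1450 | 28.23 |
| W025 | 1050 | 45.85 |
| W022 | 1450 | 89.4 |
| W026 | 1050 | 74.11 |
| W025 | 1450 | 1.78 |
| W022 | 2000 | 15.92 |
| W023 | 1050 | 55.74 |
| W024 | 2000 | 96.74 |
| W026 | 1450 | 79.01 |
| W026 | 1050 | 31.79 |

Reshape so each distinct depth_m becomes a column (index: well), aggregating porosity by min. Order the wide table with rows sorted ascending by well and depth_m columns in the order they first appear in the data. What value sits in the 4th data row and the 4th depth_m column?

With rows sorted ascending by well, row 4 is well=W025. depth_m columns in first-appearance order: 700, 1050, 2000, 1450; column 4 is 1450.
Long rows with well=W025, depth_m=1450: min(28.64, 1.78) = 1.78.

1.78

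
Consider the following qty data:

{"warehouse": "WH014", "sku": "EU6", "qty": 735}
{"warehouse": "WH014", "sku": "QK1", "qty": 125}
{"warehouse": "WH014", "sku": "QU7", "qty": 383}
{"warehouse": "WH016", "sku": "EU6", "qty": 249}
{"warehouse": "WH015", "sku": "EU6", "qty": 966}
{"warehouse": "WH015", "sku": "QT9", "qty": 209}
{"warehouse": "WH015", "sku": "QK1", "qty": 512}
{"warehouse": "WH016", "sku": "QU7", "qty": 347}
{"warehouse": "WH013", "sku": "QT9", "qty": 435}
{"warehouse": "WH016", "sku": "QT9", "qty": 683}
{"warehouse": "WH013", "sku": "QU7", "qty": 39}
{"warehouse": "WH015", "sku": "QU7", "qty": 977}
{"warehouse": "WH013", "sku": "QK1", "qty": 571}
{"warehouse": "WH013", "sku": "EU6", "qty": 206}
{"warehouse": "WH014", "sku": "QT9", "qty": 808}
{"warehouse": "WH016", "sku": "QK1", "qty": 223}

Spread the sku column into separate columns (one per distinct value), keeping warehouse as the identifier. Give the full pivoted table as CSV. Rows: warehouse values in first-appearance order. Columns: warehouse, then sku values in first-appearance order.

warehouse,EU6,QK1,QU7,QT9
WH014,735,125,383,808
WH016,249,223,347,683
WH015,966,512,977,209
WH013,206,571,39,435

Columns: warehouse plus the 4 distinct sku values (EU6, QK1, QU7, QT9).
For example, row WH014 column EU6 takes qty=735 from the long row (WH014, EU6).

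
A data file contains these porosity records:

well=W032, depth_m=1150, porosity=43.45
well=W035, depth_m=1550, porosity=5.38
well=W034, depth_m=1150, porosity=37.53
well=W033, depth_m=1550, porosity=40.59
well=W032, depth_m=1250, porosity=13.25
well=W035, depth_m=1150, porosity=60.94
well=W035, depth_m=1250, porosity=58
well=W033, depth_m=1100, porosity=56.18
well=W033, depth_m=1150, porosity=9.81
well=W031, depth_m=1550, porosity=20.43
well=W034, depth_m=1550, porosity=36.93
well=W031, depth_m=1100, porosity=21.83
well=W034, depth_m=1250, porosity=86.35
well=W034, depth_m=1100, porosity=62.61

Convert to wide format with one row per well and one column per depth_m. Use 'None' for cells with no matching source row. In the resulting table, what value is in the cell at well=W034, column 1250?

86.35

The long row with well=W034, depth_m=1250 has porosity=86.35.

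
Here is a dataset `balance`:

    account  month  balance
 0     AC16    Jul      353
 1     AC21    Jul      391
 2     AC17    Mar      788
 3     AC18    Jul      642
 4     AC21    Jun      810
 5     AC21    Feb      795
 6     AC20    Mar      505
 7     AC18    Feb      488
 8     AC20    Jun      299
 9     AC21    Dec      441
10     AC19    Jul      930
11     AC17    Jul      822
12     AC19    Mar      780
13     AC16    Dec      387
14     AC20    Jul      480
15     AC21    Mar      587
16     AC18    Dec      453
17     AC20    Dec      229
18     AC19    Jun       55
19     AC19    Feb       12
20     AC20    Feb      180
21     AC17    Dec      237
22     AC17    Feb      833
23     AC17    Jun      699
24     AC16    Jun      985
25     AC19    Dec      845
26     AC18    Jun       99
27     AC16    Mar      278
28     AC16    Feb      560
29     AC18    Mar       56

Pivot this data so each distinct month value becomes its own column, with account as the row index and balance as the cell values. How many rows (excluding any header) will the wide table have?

6

6 distinct account values → 6 rows.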